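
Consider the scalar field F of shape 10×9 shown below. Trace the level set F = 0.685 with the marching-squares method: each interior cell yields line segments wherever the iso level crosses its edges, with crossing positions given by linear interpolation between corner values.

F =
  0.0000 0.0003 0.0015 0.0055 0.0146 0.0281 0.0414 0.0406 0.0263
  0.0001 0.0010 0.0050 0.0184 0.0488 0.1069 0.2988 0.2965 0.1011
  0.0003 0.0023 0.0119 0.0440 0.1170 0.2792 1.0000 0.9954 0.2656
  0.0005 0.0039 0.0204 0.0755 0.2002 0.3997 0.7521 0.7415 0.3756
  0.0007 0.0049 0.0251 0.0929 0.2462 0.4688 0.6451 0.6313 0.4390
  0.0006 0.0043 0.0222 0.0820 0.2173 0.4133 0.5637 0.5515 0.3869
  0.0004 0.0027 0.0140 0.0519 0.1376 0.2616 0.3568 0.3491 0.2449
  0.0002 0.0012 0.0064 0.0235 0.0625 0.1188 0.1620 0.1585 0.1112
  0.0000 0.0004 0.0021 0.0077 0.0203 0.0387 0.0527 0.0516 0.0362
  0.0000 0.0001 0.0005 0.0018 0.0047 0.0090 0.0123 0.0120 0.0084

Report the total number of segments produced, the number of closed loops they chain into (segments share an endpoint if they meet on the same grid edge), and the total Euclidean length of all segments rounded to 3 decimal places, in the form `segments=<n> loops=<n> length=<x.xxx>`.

segments=8 loops=1 length=6.505

cell (1,5): code 0100 → (1.551,6.000)–(2.000,5.563)
cell (1,6): code 1100 → (1.556,7.000)–(1.551,6.000)
cell (1,7): code 1000 → (2.000,7.425)–(1.556,7.000)
cell (2,5): code 0110 → (2.000,5.563)–(3.000,5.810)
cell (2,7): code 1001 → (3.000,7.154)–(2.000,7.425)
cell (3,5): code 0010 → (3.000,5.810)–(3.627,6.000)
cell (3,6): code 0011 → (3.627,6.000)–(3.513,7.000)
cell (3,7): code 0001 → (3.513,7.000)–(3.000,7.154)
total: 8 segments, chained into 1 closed loop(s), length Σ = 6.505030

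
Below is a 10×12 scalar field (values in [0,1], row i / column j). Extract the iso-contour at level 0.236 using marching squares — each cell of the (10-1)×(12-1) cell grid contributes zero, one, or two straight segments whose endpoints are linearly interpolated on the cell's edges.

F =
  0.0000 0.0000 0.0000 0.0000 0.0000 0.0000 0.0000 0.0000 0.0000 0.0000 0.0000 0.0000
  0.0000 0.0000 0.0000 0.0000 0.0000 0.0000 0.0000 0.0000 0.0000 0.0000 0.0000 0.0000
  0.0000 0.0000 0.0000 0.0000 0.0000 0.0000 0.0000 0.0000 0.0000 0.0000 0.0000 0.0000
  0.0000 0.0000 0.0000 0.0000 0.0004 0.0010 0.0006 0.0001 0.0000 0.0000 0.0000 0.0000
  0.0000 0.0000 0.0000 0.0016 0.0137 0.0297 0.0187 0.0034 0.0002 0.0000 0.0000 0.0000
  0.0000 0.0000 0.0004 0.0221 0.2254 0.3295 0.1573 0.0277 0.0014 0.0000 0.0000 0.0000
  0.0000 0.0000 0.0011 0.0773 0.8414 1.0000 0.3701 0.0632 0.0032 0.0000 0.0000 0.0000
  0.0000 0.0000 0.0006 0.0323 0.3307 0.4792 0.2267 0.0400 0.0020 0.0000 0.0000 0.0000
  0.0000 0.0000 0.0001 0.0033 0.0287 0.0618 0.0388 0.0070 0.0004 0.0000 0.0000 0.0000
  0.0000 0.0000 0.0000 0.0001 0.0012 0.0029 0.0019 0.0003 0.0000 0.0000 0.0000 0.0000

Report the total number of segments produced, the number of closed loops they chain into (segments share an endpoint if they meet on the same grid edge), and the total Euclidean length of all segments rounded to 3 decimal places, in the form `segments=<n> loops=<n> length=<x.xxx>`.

cell (4,4): code 0100 → (4.688,5.000)–(5.000,4.102)
cell (4,5): code 1000 → (5.000,5.543)–(4.688,5.000)
cell (5,3): code 0100 → (5.017,4.000)–(6.000,3.208)
cell (5,4): code 1110 → (5.000,4.102)–(5.017,4.000)
cell (5,5): code 1101 → (5.370,6.000)–(5.000,5.543)
cell (5,6): code 1000 → (6.000,6.437)–(5.370,6.000)
cell (6,3): code 0110 → (6.000,3.208)–(7.000,3.683)
cell (6,5): code 1011 → (7.000,5.963)–(6.935,6.000)
cell (6,6): code 0001 → (6.935,6.000)–(6.000,6.437)
cell (7,3): code 0010 → (7.000,3.683)–(7.314,4.000)
cell (7,4): code 0011 → (7.314,4.000)–(7.583,5.000)
cell (7,5): code 0001 → (7.583,5.000)–(7.000,5.963)
total: 12 segments, chained into 1 closed loop(s), length Σ = 9.118601

segments=12 loops=1 length=9.119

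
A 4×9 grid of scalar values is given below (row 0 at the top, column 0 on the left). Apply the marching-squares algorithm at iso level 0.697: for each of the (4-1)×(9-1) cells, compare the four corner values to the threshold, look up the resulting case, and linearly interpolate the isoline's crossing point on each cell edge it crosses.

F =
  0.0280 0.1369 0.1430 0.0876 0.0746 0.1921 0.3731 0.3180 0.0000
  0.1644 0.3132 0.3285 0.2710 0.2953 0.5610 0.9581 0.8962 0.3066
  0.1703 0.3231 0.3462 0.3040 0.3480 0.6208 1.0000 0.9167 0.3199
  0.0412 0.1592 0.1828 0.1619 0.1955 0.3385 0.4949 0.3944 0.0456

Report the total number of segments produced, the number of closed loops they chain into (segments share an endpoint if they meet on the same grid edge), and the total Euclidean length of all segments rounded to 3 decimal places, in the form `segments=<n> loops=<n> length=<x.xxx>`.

cell (0,5): code 0100 → (0.554,6.000)–(1.000,5.342)
cell (0,6): code 1100 → (0.655,7.000)–(0.554,6.000)
cell (0,7): code 1000 → (1.000,7.338)–(0.655,7.000)
cell (1,5): code 0110 → (1.000,5.342)–(2.000,5.201)
cell (1,7): code 1001 → (2.000,7.368)–(1.000,7.338)
cell (2,5): code 0010 → (2.000,5.201)–(2.600,6.000)
cell (2,6): code 0011 → (2.600,6.000)–(2.421,7.000)
cell (2,7): code 0001 → (2.421,7.000)–(2.000,7.368)
total: 8 segments, chained into 1 closed loop(s), length Σ = 6.866904

segments=8 loops=1 length=6.867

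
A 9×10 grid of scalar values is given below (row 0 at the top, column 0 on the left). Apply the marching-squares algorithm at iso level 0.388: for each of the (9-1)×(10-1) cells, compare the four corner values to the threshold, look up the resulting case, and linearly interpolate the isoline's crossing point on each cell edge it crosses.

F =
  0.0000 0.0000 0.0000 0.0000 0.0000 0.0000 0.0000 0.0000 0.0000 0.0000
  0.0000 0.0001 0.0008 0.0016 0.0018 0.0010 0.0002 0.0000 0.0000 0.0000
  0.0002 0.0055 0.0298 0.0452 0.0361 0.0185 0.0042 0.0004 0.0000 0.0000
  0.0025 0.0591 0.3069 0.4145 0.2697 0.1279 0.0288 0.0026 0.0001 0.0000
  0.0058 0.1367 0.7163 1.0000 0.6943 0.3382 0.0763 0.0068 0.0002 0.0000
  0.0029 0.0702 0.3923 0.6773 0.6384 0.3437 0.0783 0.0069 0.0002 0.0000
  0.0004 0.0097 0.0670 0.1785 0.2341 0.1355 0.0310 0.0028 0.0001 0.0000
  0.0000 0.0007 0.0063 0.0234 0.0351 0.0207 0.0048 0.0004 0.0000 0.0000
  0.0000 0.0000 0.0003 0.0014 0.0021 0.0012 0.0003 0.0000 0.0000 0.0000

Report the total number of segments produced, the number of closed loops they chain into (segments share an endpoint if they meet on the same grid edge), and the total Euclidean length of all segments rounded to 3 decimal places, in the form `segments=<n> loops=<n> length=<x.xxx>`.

cell (2,2): code 0100 → (2.928,3.000)–(3.000,2.754)
cell (2,3): code 1000 → (3.000,3.183)–(2.928,3.000)
cell (3,1): code 0100 → (3.198,2.000)–(4.000,1.434)
cell (3,2): code 1110 → (3.000,2.754)–(3.198,2.000)
cell (3,3): code 1101 → (3.279,4.000)–(3.000,3.183)
cell (3,4): code 1000 → (4.000,4.860)–(3.279,4.000)
cell (4,1): code 0110 → (4.000,1.434)–(5.000,1.987)
cell (4,4): code 1001 → (5.000,4.850)–(4.000,4.860)
cell (5,1): code 0010 → (5.000,1.987)–(5.013,2.000)
cell (5,2): code 0011 → (5.013,2.000)–(5.580,3.000)
cell (5,3): code 0011 → (5.580,3.000)–(5.619,4.000)
cell (5,4): code 0001 → (5.619,4.000)–(5.000,4.850)
total: 12 segments, chained into 1 closed loop(s), length Σ = 9.563261

segments=12 loops=1 length=9.563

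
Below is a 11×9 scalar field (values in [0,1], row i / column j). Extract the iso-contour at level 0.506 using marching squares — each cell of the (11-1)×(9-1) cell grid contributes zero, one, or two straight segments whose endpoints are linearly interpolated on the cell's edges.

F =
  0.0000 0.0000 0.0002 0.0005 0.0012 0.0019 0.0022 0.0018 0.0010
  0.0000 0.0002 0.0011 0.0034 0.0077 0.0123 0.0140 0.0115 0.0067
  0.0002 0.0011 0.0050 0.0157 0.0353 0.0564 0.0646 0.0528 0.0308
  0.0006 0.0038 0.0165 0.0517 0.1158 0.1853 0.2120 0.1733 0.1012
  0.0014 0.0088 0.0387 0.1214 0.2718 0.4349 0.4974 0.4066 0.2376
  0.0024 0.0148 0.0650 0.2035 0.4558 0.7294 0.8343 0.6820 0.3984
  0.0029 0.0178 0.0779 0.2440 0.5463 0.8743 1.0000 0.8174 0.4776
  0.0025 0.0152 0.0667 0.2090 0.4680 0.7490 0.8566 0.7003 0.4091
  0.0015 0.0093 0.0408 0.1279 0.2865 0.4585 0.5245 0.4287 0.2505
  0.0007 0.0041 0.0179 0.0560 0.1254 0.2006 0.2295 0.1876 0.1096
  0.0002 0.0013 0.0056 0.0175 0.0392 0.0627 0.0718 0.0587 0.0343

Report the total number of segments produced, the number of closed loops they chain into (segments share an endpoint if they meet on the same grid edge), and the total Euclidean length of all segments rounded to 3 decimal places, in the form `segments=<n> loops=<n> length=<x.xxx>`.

cell (4,4): code 0100 → (4.241,5.000)–(5.000,4.183)
cell (4,5): code 1100 → (4.026,6.000)–(4.241,5.000)
cell (4,6): code 1100 → (4.361,7.000)–(4.026,6.000)
cell (4,7): code 1000 → (5.000,7.621)–(4.361,7.000)
cell (5,3): code 0100 → (5.555,4.000)–(6.000,3.867)
cell (5,4): code 1110 → (5.000,4.183)–(5.555,4.000)
cell (5,7): code 1001 → (6.000,7.916)–(5.000,7.621)
cell (6,3): code 0010 → (6.000,3.867)–(6.515,4.000)
cell (6,4): code 0111 → (6.515,4.000)–(7.000,4.135)
cell (6,7): code 1001 → (7.000,7.667)–(6.000,7.916)
cell (7,4): code 0010 → (7.000,4.135)–(7.836,5.000)
cell (7,5): code 0111 → (7.836,5.000)–(8.000,5.720)
cell (7,6): code 1011 → (8.000,6.193)–(7.715,7.000)
cell (7,7): code 0001 → (7.715,7.000)–(7.000,7.667)
cell (8,5): code 0010 → (8.000,5.720)–(8.063,6.000)
cell (8,6): code 0001 → (8.063,6.000)–(8.000,6.193)
total: 16 segments, chained into 1 closed loop(s), length Σ = 12.506408

segments=16 loops=1 length=12.506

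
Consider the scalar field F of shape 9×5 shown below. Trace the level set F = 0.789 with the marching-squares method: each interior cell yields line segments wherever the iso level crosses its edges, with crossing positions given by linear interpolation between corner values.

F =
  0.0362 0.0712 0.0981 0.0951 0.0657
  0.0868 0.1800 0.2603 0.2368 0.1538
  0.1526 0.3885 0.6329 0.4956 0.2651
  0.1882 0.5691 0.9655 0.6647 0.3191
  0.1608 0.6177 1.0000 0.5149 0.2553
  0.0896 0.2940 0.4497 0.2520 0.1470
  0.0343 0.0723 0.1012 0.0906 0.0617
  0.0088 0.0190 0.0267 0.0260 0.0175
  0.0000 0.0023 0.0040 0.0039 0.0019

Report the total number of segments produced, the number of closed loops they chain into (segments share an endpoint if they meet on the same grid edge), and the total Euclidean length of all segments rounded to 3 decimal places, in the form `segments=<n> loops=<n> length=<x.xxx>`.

cell (2,1): code 0100 → (2.469,2.000)–(3.000,1.555)
cell (2,2): code 1000 → (3.000,2.587)–(2.469,2.000)
cell (3,1): code 0110 → (3.000,1.555)–(4.000,1.448)
cell (3,2): code 1001 → (4.000,2.435)–(3.000,2.587)
cell (4,1): code 0010 → (4.000,1.448)–(4.383,2.000)
cell (4,2): code 0001 → (4.383,2.000)–(4.000,2.435)
total: 6 segments, chained into 1 closed loop(s), length Σ = 4.752865

segments=6 loops=1 length=4.753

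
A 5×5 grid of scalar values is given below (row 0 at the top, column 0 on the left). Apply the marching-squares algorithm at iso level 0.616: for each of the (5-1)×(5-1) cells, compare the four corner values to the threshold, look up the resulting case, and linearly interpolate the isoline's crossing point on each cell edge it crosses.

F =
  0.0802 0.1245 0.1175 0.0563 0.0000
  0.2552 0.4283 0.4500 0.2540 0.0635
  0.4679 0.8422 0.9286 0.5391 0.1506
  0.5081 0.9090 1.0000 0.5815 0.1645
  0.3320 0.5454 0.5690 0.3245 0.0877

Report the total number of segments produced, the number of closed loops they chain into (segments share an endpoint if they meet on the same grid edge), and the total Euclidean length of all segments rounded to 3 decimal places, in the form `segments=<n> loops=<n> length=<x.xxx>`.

cell (1,0): code 0100 → (1.453,1.000)–(2.000,0.396)
cell (1,1): code 1100 → (1.347,2.000)–(1.453,1.000)
cell (1,2): code 1000 → (2.000,2.803)–(1.347,2.000)
cell (2,0): code 0110 → (2.000,0.396)–(3.000,0.269)
cell (2,2): code 1001 → (3.000,2.918)–(2.000,2.803)
cell (3,0): code 0010 → (3.000,0.269)–(3.806,1.000)
cell (3,1): code 0011 → (3.806,1.000)–(3.891,2.000)
cell (3,2): code 0001 → (3.891,2.000)–(3.000,2.918)
total: 8 segments, chained into 1 closed loop(s), length Σ = 8.240244

segments=8 loops=1 length=8.240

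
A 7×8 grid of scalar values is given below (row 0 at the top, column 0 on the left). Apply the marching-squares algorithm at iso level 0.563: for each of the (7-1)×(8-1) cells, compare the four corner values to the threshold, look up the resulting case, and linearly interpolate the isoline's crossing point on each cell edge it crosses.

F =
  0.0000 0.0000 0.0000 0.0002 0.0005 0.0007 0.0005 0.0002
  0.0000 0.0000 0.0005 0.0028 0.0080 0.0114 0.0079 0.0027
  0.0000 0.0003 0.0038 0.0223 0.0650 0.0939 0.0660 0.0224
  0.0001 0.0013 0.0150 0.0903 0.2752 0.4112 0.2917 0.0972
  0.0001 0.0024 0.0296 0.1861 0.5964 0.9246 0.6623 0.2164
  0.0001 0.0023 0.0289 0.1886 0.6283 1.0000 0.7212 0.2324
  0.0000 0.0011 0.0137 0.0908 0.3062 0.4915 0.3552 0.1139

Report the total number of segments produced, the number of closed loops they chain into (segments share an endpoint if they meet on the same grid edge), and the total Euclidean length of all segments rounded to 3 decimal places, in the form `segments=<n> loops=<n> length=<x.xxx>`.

segments=10 loops=1 length=7.820

cell (3,3): code 0100 → (3.896,4.000)–(4.000,3.919)
cell (3,4): code 1100 → (3.296,5.000)–(3.896,4.000)
cell (3,5): code 1100 → (3.732,6.000)–(3.296,5.000)
cell (3,6): code 1000 → (4.000,6.223)–(3.732,6.000)
cell (4,3): code 0110 → (4.000,3.919)–(5.000,3.851)
cell (4,6): code 1001 → (5.000,6.324)–(4.000,6.223)
cell (5,3): code 0010 → (5.000,3.851)–(5.203,4.000)
cell (5,4): code 0011 → (5.203,4.000)–(5.859,5.000)
cell (5,5): code 0011 → (5.859,5.000)–(5.432,6.000)
cell (5,6): code 0001 → (5.432,6.000)–(5.000,6.324)
total: 10 segments, chained into 1 closed loop(s), length Σ = 7.820256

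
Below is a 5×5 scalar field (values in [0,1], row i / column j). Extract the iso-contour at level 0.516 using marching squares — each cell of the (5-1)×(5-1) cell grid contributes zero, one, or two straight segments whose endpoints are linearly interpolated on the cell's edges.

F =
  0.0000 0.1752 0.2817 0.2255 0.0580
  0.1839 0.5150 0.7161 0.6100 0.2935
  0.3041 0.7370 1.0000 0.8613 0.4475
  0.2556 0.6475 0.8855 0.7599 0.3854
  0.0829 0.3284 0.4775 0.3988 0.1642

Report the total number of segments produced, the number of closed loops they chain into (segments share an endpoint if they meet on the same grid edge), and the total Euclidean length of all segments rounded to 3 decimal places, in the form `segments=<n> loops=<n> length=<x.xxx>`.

segments=12 loops=1 length=10.408

cell (0,1): code 0100 → (0.539,2.000)–(1.000,1.005)
cell (0,2): code 1100 → (0.756,3.000)–(0.539,2.000)
cell (0,3): code 1000 → (1.000,3.297)–(0.756,3.000)
cell (1,0): code 0100 → (1.005,1.000)–(2.000,0.489)
cell (1,1): code 1110 → (1.000,1.005)–(1.005,1.000)
cell (1,3): code 1001 → (2.000,3.834)–(1.000,3.297)
cell (2,0): code 0110 → (2.000,0.489)–(3.000,0.664)
cell (2,3): code 1001 → (3.000,3.651)–(2.000,3.834)
cell (3,0): code 0010 → (3.000,0.664)–(3.412,1.000)
cell (3,1): code 0011 → (3.412,1.000)–(3.906,2.000)
cell (3,2): code 0011 → (3.906,2.000)–(3.675,3.000)
cell (3,3): code 0001 → (3.675,3.000)–(3.000,3.651)
total: 12 segments, chained into 1 closed loop(s), length Σ = 10.407856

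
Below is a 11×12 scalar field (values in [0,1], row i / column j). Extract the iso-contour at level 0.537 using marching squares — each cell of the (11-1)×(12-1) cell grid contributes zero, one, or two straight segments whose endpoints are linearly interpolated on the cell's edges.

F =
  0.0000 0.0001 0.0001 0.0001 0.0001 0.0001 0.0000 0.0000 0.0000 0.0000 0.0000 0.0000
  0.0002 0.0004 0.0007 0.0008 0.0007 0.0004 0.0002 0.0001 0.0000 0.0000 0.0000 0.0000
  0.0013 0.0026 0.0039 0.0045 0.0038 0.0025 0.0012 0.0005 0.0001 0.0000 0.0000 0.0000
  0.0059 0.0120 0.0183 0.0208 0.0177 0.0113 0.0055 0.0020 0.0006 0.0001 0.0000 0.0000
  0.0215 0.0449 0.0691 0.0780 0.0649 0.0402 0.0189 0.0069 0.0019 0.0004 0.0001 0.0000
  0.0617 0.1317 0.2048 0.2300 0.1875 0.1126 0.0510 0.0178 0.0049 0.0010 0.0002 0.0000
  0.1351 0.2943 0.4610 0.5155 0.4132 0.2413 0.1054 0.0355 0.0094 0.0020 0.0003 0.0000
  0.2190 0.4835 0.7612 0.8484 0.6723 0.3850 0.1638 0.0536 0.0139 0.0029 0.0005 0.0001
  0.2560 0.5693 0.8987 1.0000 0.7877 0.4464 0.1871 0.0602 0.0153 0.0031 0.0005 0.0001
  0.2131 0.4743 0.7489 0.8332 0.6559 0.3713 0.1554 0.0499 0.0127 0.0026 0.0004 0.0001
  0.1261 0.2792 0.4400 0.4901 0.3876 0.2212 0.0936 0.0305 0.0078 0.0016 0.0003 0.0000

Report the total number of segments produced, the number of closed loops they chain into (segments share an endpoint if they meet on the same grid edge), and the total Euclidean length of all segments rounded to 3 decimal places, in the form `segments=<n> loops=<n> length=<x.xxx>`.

segments=14 loops=1 length=11.824

cell (6,1): code 0100 → (6.253,2.000)–(7.000,1.193)
cell (6,2): code 1100 → (6.065,3.000)–(6.253,2.000)
cell (6,3): code 1100 → (6.478,4.000)–(6.065,3.000)
cell (6,4): code 1000 → (7.000,4.471)–(6.478,4.000)
cell (7,0): code 0100 → (7.624,1.000)–(8.000,0.897)
cell (7,1): code 1110 → (7.000,1.193)–(7.624,1.000)
cell (7,4): code 1001 → (8.000,4.735)–(7.000,4.471)
cell (8,0): code 0010 → (8.000,0.897)–(8.340,1.000)
cell (8,1): code 0111 → (8.340,1.000)–(9.000,1.228)
cell (8,4): code 1001 → (9.000,4.418)–(8.000,4.735)
cell (9,1): code 0010 → (9.000,1.228)–(9.686,2.000)
cell (9,2): code 0011 → (9.686,2.000)–(9.863,3.000)
cell (9,3): code 0011 → (9.863,3.000)–(9.443,4.000)
cell (9,4): code 0001 → (9.443,4.000)–(9.000,4.418)
total: 14 segments, chained into 1 closed loop(s), length Σ = 11.824183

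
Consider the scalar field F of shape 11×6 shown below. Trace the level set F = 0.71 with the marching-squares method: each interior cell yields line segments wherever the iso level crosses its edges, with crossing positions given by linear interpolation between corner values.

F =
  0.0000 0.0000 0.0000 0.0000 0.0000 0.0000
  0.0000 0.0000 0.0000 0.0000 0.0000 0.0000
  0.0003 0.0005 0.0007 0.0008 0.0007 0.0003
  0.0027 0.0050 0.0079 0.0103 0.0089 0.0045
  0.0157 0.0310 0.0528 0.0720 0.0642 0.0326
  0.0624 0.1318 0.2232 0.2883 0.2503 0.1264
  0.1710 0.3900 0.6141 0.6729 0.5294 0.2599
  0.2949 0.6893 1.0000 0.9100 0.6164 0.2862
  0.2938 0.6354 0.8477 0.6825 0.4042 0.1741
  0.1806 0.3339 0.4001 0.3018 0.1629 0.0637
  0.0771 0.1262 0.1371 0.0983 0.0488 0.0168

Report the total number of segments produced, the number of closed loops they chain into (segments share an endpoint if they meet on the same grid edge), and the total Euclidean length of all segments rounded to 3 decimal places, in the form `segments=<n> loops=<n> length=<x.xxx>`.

cell (6,1): code 0100 → (6.249,2.000)–(7.000,1.067)
cell (6,2): code 1100 → (6.156,3.000)–(6.249,2.000)
cell (6,3): code 1000 → (7.000,3.681)–(6.156,3.000)
cell (7,1): code 0110 → (7.000,1.067)–(8.000,1.351)
cell (7,2): code 1011 → (8.000,2.834)–(7.879,3.000)
cell (7,3): code 0001 → (7.879,3.000)–(7.000,3.681)
cell (8,1): code 0010 → (8.000,1.351)–(8.308,2.000)
cell (8,2): code 0001 → (8.308,2.000)–(8.000,2.834)
total: 8 segments, chained into 1 closed loop(s), length Σ = 7.250764

segments=8 loops=1 length=7.251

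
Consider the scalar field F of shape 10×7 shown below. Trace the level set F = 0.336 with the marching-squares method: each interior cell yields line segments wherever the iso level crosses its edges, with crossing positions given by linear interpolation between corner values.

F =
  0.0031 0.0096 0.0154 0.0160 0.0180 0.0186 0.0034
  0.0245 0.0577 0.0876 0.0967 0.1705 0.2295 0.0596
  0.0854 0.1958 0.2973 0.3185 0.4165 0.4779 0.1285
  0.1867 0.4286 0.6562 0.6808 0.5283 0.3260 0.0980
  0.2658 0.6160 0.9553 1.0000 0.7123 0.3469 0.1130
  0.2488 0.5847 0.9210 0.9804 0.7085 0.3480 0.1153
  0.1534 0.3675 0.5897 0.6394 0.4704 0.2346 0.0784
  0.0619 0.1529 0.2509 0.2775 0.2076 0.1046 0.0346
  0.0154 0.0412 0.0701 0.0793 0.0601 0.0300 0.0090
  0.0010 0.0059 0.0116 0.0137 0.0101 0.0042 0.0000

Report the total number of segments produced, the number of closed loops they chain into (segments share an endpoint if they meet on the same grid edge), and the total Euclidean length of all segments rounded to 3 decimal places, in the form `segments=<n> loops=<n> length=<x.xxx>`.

segments=22 loops=1 length=17.129

cell (1,3): code 0100 → (1.673,4.000)–(2.000,3.179)
cell (1,4): code 1100 → (1.429,5.000)–(1.673,4.000)
cell (1,5): code 1000 → (2.000,5.406)–(1.429,5.000)
cell (2,0): code 0100 → (2.602,1.000)–(3.000,0.617)
cell (2,1): code 1100 → (2.108,2.000)–(2.602,1.000)
cell (2,2): code 1100 → (2.048,3.000)–(2.108,2.000)
cell (2,3): code 1110 → (2.000,3.179)–(2.048,3.000)
cell (2,4): code 1011 → (3.000,4.951)–(2.934,5.000)
cell (2,5): code 0001 → (2.934,5.000)–(2.000,5.406)
cell (3,0): code 0110 → (3.000,0.617)–(4.000,0.200)
cell (3,4): code 1101 → (3.478,5.000)–(3.000,4.951)
cell (3,5): code 1000 → (4.000,5.047)–(3.478,5.000)
cell (4,0): code 0110 → (4.000,0.200)–(5.000,0.260)
cell (4,5): code 1001 → (5.000,5.052)–(4.000,5.047)
cell (5,0): code 0110 → (5.000,0.260)–(6.000,0.853)
cell (5,4): code 1011 → (6.000,4.570)–(5.106,5.000)
cell (5,5): code 0001 → (5.106,5.000)–(5.000,5.052)
cell (6,0): code 0010 → (6.000,0.853)–(6.147,1.000)
cell (6,1): code 0011 → (6.147,1.000)–(6.749,2.000)
cell (6,2): code 0011 → (6.749,2.000)–(6.838,3.000)
cell (6,3): code 0011 → (6.838,3.000)–(6.511,4.000)
cell (6,4): code 0001 → (6.511,4.000)–(6.000,4.570)
total: 22 segments, chained into 1 closed loop(s), length Σ = 17.129111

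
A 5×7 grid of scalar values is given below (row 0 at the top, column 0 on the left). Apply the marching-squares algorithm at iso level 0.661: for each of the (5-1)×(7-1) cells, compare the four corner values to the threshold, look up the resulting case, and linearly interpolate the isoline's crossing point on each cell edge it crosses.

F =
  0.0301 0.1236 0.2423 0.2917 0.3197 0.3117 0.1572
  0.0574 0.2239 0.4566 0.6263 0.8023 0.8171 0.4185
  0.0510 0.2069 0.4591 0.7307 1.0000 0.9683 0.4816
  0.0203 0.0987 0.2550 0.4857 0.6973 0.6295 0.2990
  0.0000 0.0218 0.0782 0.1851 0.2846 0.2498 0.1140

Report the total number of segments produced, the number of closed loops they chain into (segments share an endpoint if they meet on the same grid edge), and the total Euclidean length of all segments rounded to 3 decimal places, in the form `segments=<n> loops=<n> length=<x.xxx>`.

segments=12 loops=1 length=8.276

cell (0,3): code 0100 → (0.707,4.000)–(1.000,3.197)
cell (0,4): code 1100 → (0.691,5.000)–(0.707,4.000)
cell (0,5): code 1000 → (1.000,5.392)–(0.691,5.000)
cell (1,2): code 0100 → (1.332,3.000)–(2.000,2.743)
cell (1,3): code 1110 → (1.000,3.197)–(1.332,3.000)
cell (1,5): code 1001 → (2.000,5.631)–(1.000,5.392)
cell (2,2): code 0010 → (2.000,2.743)–(2.284,3.000)
cell (2,3): code 0111 → (2.284,3.000)–(3.000,3.828)
cell (2,4): code 1011 → (3.000,4.535)–(2.907,5.000)
cell (2,5): code 0001 → (2.907,5.000)–(2.000,5.631)
cell (3,3): code 0010 → (3.000,3.828)–(3.088,4.000)
cell (3,4): code 0001 → (3.088,4.000)–(3.000,4.535)
total: 12 segments, chained into 1 closed loop(s), length Σ = 8.275618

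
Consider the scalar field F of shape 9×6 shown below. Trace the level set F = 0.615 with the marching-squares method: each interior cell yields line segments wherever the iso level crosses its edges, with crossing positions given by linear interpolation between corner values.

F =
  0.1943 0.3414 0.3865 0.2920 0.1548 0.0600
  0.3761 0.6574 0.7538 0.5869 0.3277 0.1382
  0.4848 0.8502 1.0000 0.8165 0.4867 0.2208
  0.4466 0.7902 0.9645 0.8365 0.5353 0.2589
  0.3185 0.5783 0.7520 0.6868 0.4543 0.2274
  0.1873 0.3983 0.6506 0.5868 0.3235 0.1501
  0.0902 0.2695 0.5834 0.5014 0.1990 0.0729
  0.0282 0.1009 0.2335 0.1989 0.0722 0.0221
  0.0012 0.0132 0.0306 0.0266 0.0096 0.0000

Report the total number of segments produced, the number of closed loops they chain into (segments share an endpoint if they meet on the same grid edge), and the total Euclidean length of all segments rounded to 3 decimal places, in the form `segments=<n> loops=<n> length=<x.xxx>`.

cell (0,0): code 0100 → (0.866,1.000)–(1.000,0.849)
cell (0,1): code 1100 → (0.622,2.000)–(0.866,1.000)
cell (0,2): code 1000 → (1.000,2.832)–(0.622,2.000)
cell (1,0): code 0110 → (1.000,0.849)–(2.000,0.356)
cell (1,2): code 1101 → (1.122,3.000)–(1.000,2.832)
cell (1,3): code 1000 → (2.000,3.611)–(1.122,3.000)
cell (2,0): code 0110 → (2.000,0.356)–(3.000,0.490)
cell (2,3): code 1001 → (3.000,3.735)–(2.000,3.611)
cell (3,0): code 0010 → (3.000,0.490)–(3.827,1.000)
cell (3,1): code 0111 → (3.827,1.000)–(4.000,1.211)
cell (3,3): code 1001 → (4.000,3.309)–(3.000,3.735)
cell (4,1): code 0110 → (4.000,1.211)–(5.000,1.859)
cell (4,2): code 1011 → (5.000,2.558)–(4.718,3.000)
cell (4,3): code 0001 → (4.718,3.000)–(4.000,3.309)
cell (5,1): code 0010 → (5.000,1.859)–(5.530,2.000)
cell (5,2): code 0001 → (5.530,2.000)–(5.000,2.558)
total: 16 segments, chained into 1 closed loop(s), length Σ = 12.700251

segments=16 loops=1 length=12.700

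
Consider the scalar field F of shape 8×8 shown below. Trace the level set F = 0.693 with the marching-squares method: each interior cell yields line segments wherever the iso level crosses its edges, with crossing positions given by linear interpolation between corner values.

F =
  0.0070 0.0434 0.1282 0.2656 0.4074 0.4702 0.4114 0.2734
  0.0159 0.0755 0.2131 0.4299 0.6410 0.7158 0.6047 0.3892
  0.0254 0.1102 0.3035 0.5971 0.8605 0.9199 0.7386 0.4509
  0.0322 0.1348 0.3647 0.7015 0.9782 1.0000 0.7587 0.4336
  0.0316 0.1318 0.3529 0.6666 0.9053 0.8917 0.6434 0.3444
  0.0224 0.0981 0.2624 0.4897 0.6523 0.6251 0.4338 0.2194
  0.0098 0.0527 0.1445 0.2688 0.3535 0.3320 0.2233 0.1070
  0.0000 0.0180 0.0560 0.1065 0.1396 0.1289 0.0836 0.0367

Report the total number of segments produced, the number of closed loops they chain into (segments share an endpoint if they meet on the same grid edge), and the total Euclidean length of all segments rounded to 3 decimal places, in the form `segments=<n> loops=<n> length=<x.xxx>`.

cell (0,4): code 0100 → (0.907,5.000)–(1.000,4.695)
cell (0,5): code 1000 → (1.000,5.205)–(0.907,5.000)
cell (1,3): code 0100 → (1.237,4.000)–(2.000,3.364)
cell (1,4): code 1110 → (1.000,4.695)–(1.237,4.000)
cell (1,5): code 1101 → (1.659,6.000)–(1.000,5.205)
cell (1,6): code 1000 → (2.000,6.158)–(1.659,6.000)
cell (2,2): code 0100 → (2.919,3.000)–(3.000,2.975)
cell (2,3): code 1110 → (2.000,3.364)–(2.919,3.000)
cell (2,6): code 1001 → (3.000,6.202)–(2.000,6.158)
cell (3,2): code 0010 → (3.000,2.975)–(3.244,3.000)
cell (3,3): code 0111 → (3.244,3.000)–(4.000,3.111)
cell (3,5): code 1011 → (4.000,5.800)–(3.570,6.000)
cell (3,6): code 0001 → (3.570,6.000)–(3.000,6.202)
cell (4,3): code 0010 → (4.000,3.111)–(4.839,4.000)
cell (4,4): code 0011 → (4.839,4.000)–(4.745,5.000)
cell (4,5): code 0001 → (4.745,5.000)–(4.000,5.800)
total: 16 segments, chained into 1 closed loop(s), length Σ = 11.163278

segments=16 loops=1 length=11.163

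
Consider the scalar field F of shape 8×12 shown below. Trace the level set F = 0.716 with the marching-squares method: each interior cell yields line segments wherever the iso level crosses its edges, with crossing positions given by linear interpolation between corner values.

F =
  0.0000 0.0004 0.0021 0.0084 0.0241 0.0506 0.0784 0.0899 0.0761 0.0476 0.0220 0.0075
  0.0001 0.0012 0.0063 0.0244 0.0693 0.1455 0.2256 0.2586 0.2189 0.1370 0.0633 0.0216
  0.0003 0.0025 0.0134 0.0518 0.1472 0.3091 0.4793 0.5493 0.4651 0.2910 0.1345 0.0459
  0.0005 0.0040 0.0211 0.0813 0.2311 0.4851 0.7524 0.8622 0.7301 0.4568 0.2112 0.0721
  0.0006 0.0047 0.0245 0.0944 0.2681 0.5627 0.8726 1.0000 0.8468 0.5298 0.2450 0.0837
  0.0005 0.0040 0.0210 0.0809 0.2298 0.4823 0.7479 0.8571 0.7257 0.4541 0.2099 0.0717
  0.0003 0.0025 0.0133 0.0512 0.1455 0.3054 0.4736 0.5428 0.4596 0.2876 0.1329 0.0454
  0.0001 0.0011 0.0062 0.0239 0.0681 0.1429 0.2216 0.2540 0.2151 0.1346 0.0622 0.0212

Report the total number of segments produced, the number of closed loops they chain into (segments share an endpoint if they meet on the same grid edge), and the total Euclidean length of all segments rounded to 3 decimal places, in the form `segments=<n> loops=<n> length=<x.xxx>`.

cell (2,5): code 0100 → (2.867,6.000)–(3.000,5.864)
cell (2,6): code 1100 → (2.533,7.000)–(2.867,6.000)
cell (2,7): code 1100 → (2.947,8.000)–(2.533,7.000)
cell (2,8): code 1000 → (3.000,8.052)–(2.947,8.000)
cell (3,5): code 0110 → (3.000,5.864)–(4.000,5.495)
cell (3,8): code 1001 → (4.000,8.413)–(3.000,8.052)
cell (4,5): code 0110 → (4.000,5.495)–(5.000,5.880)
cell (4,8): code 1001 → (5.000,8.036)–(4.000,8.413)
cell (5,5): code 0010 → (5.000,5.880)–(5.116,6.000)
cell (5,6): code 0011 → (5.116,6.000)–(5.449,7.000)
cell (5,7): code 0011 → (5.449,7.000)–(5.036,8.000)
cell (5,8): code 0001 → (5.036,8.000)–(5.000,8.036)
total: 12 segments, chained into 1 closed loop(s), length Σ = 9.024530

segments=12 loops=1 length=9.025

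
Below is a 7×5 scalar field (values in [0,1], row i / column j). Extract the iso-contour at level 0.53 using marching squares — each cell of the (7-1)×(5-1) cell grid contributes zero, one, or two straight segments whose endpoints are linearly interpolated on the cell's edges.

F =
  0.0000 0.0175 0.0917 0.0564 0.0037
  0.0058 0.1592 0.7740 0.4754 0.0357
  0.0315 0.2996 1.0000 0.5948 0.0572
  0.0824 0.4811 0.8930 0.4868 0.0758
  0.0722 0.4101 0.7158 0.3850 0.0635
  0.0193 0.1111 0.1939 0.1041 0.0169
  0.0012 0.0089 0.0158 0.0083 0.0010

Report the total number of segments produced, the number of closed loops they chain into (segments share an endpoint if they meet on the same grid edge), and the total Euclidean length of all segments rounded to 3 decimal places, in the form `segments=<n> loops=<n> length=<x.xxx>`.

cell (0,1): code 0100 → (0.642,2.000)–(1.000,1.603)
cell (0,2): code 1000 → (1.000,2.817)–(0.642,2.000)
cell (1,1): code 0110 → (1.000,1.603)–(2.000,1.329)
cell (1,2): code 1101 → (1.457,3.000)–(1.000,2.817)
cell (1,3): code 1000 → (2.000,3.121)–(1.457,3.000)
cell (2,1): code 0110 → (2.000,1.329)–(3.000,1.119)
cell (2,2): code 1011 → (3.000,2.894)–(2.600,3.000)
cell (2,3): code 0001 → (2.600,3.000)–(2.000,3.121)
cell (3,1): code 0110 → (3.000,1.119)–(4.000,1.392)
cell (3,2): code 1001 → (4.000,2.562)–(3.000,2.894)
cell (4,1): code 0010 → (4.000,1.392)–(4.356,2.000)
cell (4,2): code 0001 → (4.356,2.000)–(4.000,2.562)
total: 12 segments, chained into 1 closed loop(s), length Σ = 9.019034

segments=12 loops=1 length=9.019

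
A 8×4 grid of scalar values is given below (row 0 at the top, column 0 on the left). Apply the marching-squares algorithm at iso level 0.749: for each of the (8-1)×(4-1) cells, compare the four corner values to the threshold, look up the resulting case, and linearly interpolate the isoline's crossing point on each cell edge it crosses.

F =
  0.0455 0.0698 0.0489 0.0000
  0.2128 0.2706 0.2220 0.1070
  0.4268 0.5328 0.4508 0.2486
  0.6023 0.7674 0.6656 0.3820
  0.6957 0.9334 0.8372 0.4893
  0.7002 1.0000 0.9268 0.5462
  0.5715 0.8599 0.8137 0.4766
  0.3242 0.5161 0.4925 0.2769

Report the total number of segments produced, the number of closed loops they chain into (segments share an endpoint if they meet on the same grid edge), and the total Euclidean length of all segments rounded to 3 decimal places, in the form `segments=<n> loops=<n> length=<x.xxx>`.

cell (2,0): code 0100 → (2.922,1.000)–(3.000,0.889)
cell (2,1): code 1000 → (3.000,1.181)–(2.922,1.000)
cell (3,0): code 0110 → (3.000,0.889)–(4.000,0.224)
cell (3,1): code 1101 → (3.486,2.000)–(3.000,1.181)
cell (3,2): code 1000 → (4.000,2.254)–(3.486,2.000)
cell (4,0): code 0110 → (4.000,0.224)–(5.000,0.163)
cell (4,2): code 1001 → (5.000,2.467)–(4.000,2.254)
cell (5,0): code 0110 → (5.000,0.163)–(6.000,0.615)
cell (5,2): code 1001 → (6.000,2.192)–(5.000,2.467)
cell (6,0): code 0010 → (6.000,0.615)–(6.323,1.000)
cell (6,1): code 0011 → (6.323,1.000)–(6.201,2.000)
cell (6,2): code 0001 → (6.201,2.000)–(6.000,2.192)
total: 12 segments, chained into 1 closed loop(s), length Σ = 9.006322

segments=12 loops=1 length=9.006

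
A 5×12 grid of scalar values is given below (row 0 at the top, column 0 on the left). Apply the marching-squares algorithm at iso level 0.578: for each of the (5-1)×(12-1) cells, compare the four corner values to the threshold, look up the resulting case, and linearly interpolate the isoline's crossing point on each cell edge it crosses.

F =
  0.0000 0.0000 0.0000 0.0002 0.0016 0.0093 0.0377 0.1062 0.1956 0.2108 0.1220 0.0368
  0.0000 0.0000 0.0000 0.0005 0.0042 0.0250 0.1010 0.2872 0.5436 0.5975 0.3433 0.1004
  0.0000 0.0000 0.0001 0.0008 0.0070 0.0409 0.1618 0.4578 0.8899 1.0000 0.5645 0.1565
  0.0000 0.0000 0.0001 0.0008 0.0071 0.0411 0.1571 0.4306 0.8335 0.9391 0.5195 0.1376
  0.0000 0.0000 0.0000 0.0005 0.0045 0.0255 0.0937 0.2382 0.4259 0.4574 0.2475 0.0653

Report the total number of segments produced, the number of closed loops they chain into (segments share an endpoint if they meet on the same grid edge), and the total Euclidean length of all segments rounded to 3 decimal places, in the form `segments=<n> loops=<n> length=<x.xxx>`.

segments=10 loops=1 length=8.648

cell (0,8): code 0100 → (0.950,9.000)–(1.000,8.638)
cell (0,9): code 1000 → (1.000,9.077)–(0.950,9.000)
cell (1,7): code 0100 → (1.099,8.000)–(2.000,7.278)
cell (1,8): code 1110 → (1.000,8.638)–(1.099,8.000)
cell (1,9): code 1001 → (2.000,9.969)–(1.000,9.077)
cell (2,7): code 0110 → (2.000,7.278)–(3.000,7.366)
cell (2,9): code 1001 → (3.000,9.861)–(2.000,9.969)
cell (3,7): code 0010 → (3.000,7.366)–(3.627,8.000)
cell (3,8): code 0011 → (3.627,8.000)–(3.750,9.000)
cell (3,9): code 0001 → (3.750,9.000)–(3.000,9.861)
total: 10 segments, chained into 1 closed loop(s), length Σ = 8.647595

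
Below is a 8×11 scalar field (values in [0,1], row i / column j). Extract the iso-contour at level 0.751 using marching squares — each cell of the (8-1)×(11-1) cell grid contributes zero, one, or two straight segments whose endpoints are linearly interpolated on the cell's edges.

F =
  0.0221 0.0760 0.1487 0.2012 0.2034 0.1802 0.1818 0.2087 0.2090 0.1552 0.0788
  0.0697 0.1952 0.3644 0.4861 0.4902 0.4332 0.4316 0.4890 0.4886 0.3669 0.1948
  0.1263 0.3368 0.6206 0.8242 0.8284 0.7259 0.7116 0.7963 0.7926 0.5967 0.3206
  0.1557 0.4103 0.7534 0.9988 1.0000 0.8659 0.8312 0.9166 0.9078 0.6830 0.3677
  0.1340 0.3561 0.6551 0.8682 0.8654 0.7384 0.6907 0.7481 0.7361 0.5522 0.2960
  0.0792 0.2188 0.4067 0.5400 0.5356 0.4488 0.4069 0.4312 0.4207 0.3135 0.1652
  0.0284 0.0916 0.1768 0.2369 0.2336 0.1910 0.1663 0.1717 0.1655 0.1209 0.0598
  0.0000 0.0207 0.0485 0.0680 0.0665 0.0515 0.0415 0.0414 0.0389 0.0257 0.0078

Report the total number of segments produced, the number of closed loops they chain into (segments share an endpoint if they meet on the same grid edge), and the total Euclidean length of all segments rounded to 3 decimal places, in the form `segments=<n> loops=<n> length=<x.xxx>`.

cell (1,2): code 0100 → (1.783,3.000)–(2.000,2.640)
cell (1,3): code 1100 → (1.771,4.000)–(1.783,3.000)
cell (1,4): code 1000 → (2.000,4.755)–(1.771,4.000)
cell (1,6): code 0100 → (1.853,7.000)–(2.000,6.465)
cell (1,7): code 1100 → (1.863,8.000)–(1.853,7.000)
cell (1,8): code 1000 → (2.000,8.212)–(1.863,8.000)
cell (2,1): code 0100 → (2.982,2.000)–(3.000,1.993)
cell (2,2): code 1110 → (2.000,2.640)–(2.982,2.000)
cell (2,4): code 1101 → (2.179,5.000)–(2.000,4.755)
cell (2,5): code 1100 → (2.329,6.000)–(2.179,5.000)
cell (2,6): code 1110 → (2.000,6.465)–(2.329,6.000)
cell (2,8): code 1001 → (3.000,8.698)–(2.000,8.212)
cell (3,1): code 0010 → (3.000,1.993)–(3.024,2.000)
cell (3,2): code 0111 → (3.024,2.000)–(4.000,2.450)
cell (3,4): code 1011 → (4.000,4.901)–(3.901,5.000)
cell (3,5): code 0011 → (3.901,5.000)–(3.571,6.000)
cell (3,6): code 0011 → (3.571,6.000)–(3.983,7.000)
cell (3,7): code 0011 → (3.983,7.000)–(3.913,8.000)
cell (3,8): code 0001 → (3.913,8.000)–(3.000,8.698)
cell (4,2): code 0010 → (4.000,2.450)–(4.357,3.000)
cell (4,3): code 0011 → (4.357,3.000)–(4.347,4.000)
cell (4,4): code 0001 → (4.347,4.000)–(4.000,4.901)
total: 22 segments, chained into 1 closed loop(s), length Σ = 16.351263

segments=22 loops=1 length=16.351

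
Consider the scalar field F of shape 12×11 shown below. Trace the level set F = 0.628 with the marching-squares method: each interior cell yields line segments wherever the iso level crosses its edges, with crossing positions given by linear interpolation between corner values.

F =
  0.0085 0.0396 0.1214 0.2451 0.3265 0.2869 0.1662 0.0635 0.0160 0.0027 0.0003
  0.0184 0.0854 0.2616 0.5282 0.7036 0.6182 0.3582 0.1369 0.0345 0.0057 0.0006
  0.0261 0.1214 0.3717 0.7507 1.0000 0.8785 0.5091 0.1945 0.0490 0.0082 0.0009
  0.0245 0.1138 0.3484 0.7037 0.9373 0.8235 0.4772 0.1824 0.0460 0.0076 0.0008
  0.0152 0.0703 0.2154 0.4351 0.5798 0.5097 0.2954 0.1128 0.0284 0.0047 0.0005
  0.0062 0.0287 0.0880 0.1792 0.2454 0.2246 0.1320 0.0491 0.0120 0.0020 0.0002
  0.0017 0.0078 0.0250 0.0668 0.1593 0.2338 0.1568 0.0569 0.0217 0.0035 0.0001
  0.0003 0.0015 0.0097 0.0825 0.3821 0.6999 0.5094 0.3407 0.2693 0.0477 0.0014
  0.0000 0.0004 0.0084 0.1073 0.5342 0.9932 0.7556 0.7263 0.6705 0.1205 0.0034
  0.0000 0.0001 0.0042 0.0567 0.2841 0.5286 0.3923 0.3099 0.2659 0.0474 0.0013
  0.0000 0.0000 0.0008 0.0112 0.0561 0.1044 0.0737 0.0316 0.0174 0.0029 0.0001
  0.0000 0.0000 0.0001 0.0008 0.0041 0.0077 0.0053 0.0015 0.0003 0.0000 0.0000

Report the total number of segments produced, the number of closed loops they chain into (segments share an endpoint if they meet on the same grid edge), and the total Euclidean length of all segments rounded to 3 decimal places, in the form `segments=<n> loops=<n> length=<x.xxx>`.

segments=24 loops=2 length=18.588

cell (0,3): code 0100 → (0.800,4.000)–(1.000,3.569)
cell (0,4): code 1000 → (1.000,4.885)–(0.800,4.000)
cell (1,2): code 0100 → (1.449,3.000)–(2.000,2.676)
cell (1,3): code 1110 → (1.000,3.569)–(1.449,3.000)
cell (1,4): code 1101 → (1.038,5.000)–(1.000,4.885)
cell (1,5): code 1000 → (2.000,5.678)–(1.038,5.000)
cell (2,2): code 0110 → (2.000,2.676)–(3.000,2.787)
cell (2,5): code 1001 → (3.000,5.565)–(2.000,5.678)
cell (3,2): code 0010 → (3.000,2.787)–(3.282,3.000)
cell (3,3): code 0011 → (3.282,3.000)–(3.865,4.000)
cell (3,4): code 0011 → (3.865,4.000)–(3.623,5.000)
cell (3,5): code 0001 → (3.623,5.000)–(3.000,5.565)
cell (6,4): code 0100 → (6.846,5.000)–(7.000,4.774)
cell (6,5): code 1000 → (7.000,5.377)–(6.846,5.000)
cell (7,4): code 0110 → (7.000,4.774)–(8.000,4.204)
cell (7,5): code 1101 → (7.482,6.000)–(7.000,5.377)
cell (7,6): code 1100 → (7.745,7.000)–(7.482,6.000)
cell (7,7): code 1100 → (7.894,8.000)–(7.745,7.000)
cell (7,8): code 1000 → (8.000,8.077)–(7.894,8.000)
cell (8,4): code 0010 → (8.000,4.204)–(8.786,5.000)
cell (8,5): code 0011 → (8.786,5.000)–(8.351,6.000)
cell (8,6): code 0011 → (8.351,6.000)–(8.236,7.000)
cell (8,7): code 0011 → (8.236,7.000)–(8.105,8.000)
cell (8,8): code 0001 → (8.105,8.000)–(8.000,8.077)
total: 24 segments, chained into 2 closed loop(s), length Σ = 18.588450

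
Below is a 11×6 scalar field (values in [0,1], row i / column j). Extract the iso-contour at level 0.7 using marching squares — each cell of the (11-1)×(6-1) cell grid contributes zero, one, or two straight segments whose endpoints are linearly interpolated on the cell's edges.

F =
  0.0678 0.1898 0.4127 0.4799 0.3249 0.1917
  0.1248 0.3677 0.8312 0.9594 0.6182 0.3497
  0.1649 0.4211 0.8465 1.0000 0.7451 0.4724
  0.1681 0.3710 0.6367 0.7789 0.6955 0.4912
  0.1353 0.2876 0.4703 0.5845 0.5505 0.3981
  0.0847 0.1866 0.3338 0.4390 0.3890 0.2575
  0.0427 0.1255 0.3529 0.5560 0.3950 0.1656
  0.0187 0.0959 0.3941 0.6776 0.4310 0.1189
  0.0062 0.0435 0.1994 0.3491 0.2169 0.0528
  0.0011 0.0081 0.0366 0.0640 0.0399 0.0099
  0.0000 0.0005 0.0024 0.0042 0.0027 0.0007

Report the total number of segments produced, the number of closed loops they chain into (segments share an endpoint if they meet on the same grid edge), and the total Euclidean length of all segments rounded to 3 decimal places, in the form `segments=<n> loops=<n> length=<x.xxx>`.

cell (0,1): code 0100 → (0.686,2.000)–(1.000,1.717)
cell (0,2): code 1100 → (0.459,3.000)–(0.686,2.000)
cell (0,3): code 1000 → (1.000,3.760)–(0.459,3.000)
cell (1,1): code 0110 → (1.000,1.717)–(2.000,1.656)
cell (1,3): code 1101 → (1.645,4.000)–(1.000,3.760)
cell (1,4): code 1000 → (2.000,4.165)–(1.645,4.000)
cell (2,1): code 0010 → (2.000,1.656)–(2.698,2.000)
cell (2,2): code 0111 → (2.698,2.000)–(3.000,2.445)
cell (2,3): code 1011 → (3.000,3.946)–(2.909,4.000)
cell (2,4): code 0001 → (2.909,4.000)–(2.000,4.165)
cell (3,2): code 0010 → (3.000,2.445)–(3.406,3.000)
cell (3,3): code 0001 → (3.406,3.000)–(3.000,3.946)
total: 12 segments, chained into 1 closed loop(s), length Σ = 8.525611

segments=12 loops=1 length=8.526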